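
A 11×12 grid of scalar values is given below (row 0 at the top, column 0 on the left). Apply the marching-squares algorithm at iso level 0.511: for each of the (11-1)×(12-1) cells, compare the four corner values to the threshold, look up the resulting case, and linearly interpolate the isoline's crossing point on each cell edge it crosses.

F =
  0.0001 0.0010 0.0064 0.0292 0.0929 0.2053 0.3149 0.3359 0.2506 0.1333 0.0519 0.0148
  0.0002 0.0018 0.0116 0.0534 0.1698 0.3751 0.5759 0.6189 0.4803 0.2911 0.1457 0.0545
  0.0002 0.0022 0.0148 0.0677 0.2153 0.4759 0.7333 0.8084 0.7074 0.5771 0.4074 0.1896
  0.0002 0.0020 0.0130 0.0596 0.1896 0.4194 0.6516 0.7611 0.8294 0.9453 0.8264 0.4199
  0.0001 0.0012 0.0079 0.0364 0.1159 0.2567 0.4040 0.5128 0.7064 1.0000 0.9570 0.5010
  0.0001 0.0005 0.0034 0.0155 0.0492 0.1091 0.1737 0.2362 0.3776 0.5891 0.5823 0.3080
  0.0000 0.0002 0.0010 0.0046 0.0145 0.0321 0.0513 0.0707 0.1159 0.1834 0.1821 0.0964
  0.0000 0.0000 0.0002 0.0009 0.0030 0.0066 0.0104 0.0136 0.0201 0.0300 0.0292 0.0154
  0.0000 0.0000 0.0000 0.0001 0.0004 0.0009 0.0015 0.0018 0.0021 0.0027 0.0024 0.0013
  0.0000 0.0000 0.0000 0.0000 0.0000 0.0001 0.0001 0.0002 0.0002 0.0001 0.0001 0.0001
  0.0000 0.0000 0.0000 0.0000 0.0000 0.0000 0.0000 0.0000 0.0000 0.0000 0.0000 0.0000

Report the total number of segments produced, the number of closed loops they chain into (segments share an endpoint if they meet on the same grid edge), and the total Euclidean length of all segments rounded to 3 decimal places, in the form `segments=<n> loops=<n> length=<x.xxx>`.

segments=20 loops=1 length=15.904

cell (0,5): code 0100 → (0.751,6.000)–(1.000,5.677)
cell (0,6): code 1100 → (0.619,7.000)–(0.751,6.000)
cell (0,7): code 1000 → (1.000,7.778)–(0.619,7.000)
cell (1,5): code 0110 → (1.000,5.677)–(2.000,5.136)
cell (1,7): code 1101 → (1.135,8.000)–(1.000,7.778)
cell (1,8): code 1100 → (1.769,9.000)–(1.135,8.000)
cell (1,9): code 1000 → (2.000,9.390)–(1.769,9.000)
cell (2,5): code 0110 → (2.000,5.136)–(3.000,5.394)
cell (2,9): code 1101 → (2.247,10.000)–(2.000,9.390)
cell (2,10): code 1000 → (3.000,10.776)–(2.247,10.000)
cell (3,5): code 0010 → (3.000,5.394)–(3.568,6.000)
cell (3,6): code 0111 → (3.568,6.000)–(4.000,6.983)
cell (3,10): code 1001 → (4.000,10.978)–(3.000,10.776)
cell (4,6): code 0010 → (4.000,6.983)–(4.007,7.000)
cell (4,7): code 0011 → (4.007,7.000)–(4.594,8.000)
cell (4,8): code 0111 → (4.594,8.000)–(5.000,8.631)
cell (4,10): code 1001 → (5.000,10.260)–(4.000,10.978)
cell (5,8): code 0010 → (5.000,8.631)–(5.193,9.000)
cell (5,9): code 0011 → (5.193,9.000)–(5.178,10.000)
cell (5,10): code 0001 → (5.178,10.000)–(5.000,10.260)
total: 20 segments, chained into 1 closed loop(s), length Σ = 15.903910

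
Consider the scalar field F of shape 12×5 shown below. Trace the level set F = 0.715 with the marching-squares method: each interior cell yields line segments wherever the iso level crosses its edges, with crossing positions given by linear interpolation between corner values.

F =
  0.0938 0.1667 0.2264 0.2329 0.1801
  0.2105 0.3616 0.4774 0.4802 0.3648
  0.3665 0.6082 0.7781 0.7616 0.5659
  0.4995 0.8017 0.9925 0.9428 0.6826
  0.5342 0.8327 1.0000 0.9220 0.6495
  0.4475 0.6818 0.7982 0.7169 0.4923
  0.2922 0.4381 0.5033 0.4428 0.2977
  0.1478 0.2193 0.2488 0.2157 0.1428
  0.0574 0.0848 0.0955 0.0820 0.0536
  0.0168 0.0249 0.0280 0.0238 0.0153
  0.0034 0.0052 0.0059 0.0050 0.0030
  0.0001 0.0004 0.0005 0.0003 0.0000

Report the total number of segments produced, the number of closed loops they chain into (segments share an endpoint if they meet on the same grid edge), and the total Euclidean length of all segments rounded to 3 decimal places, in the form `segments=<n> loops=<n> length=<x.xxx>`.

cell (1,1): code 0100 → (1.790,2.000)–(2.000,1.629)
cell (1,2): code 1100 → (1.834,3.000)–(1.790,2.000)
cell (1,3): code 1000 → (2.000,3.238)–(1.834,3.000)
cell (2,0): code 0100 → (2.552,1.000)–(3.000,0.713)
cell (2,1): code 1110 → (2.000,1.629)–(2.552,1.000)
cell (2,3): code 1001 → (3.000,3.875)–(2.000,3.238)
cell (3,0): code 0110 → (3.000,0.713)–(4.000,0.606)
cell (3,3): code 1001 → (4.000,3.760)–(3.000,3.875)
cell (4,0): code 0010 → (4.000,0.606)–(4.780,1.000)
cell (4,1): code 0111 → (4.780,1.000)–(5.000,1.285)
cell (4,3): code 1001 → (5.000,3.008)–(4.000,3.760)
cell (5,1): code 0010 → (5.000,1.285)–(5.282,2.000)
cell (5,2): code 0011 → (5.282,2.000)–(5.007,3.000)
cell (5,3): code 0001 → (5.007,3.000)–(5.000,3.008)
total: 14 segments, chained into 1 closed loop(s), length Σ = 10.585921

segments=14 loops=1 length=10.586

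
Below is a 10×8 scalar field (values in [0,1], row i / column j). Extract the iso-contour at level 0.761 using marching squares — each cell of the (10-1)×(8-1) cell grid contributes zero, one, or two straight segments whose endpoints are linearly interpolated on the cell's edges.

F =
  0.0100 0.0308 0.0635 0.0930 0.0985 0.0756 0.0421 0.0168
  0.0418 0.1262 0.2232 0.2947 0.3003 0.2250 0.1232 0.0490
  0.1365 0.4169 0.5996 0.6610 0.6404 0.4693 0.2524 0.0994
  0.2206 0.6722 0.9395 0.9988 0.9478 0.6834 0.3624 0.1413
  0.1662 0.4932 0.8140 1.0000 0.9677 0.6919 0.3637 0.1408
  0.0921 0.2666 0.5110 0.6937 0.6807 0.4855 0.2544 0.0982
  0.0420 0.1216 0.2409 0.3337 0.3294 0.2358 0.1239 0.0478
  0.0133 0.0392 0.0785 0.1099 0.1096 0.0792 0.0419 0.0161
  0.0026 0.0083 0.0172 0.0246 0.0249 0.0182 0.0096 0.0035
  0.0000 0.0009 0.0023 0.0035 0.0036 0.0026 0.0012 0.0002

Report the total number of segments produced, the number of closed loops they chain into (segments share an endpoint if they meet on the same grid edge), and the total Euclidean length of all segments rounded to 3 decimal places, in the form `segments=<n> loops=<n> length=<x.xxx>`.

cell (2,1): code 0100 → (2.475,2.000)–(3.000,1.332)
cell (2,2): code 1100 → (2.296,3.000)–(2.475,2.000)
cell (2,3): code 1100 → (2.392,4.000)–(2.296,3.000)
cell (2,4): code 1000 → (3.000,4.707)–(2.392,4.000)
cell (3,1): code 0110 → (3.000,1.332)–(4.000,1.835)
cell (3,4): code 1001 → (4.000,4.749)–(3.000,4.707)
cell (4,1): code 0010 → (4.000,1.835)–(4.175,2.000)
cell (4,2): code 0011 → (4.175,2.000)–(4.780,3.000)
cell (4,3): code 0011 → (4.780,3.000)–(4.720,4.000)
cell (4,4): code 0001 → (4.720,4.000)–(4.000,4.749)
total: 10 segments, chained into 1 closed loop(s), length Σ = 9.372818

segments=10 loops=1 length=9.373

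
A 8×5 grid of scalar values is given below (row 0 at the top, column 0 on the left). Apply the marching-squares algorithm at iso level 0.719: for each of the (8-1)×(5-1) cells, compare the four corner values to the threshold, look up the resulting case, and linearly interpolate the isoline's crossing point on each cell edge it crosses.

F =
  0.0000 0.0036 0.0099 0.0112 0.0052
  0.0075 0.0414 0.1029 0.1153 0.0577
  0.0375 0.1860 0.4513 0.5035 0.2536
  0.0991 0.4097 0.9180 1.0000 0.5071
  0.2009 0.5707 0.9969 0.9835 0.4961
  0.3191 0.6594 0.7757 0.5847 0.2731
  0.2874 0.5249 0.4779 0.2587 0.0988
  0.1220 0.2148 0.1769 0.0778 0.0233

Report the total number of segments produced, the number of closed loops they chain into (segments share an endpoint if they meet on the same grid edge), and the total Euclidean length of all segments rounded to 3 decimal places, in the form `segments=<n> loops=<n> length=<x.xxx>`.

segments=10 loops=1 length=7.952

cell (2,1): code 0100 → (2.574,2.000)–(3.000,1.608)
cell (2,2): code 1100 → (2.434,3.000)–(2.574,2.000)
cell (2,3): code 1000 → (3.000,3.570)–(2.434,3.000)
cell (3,1): code 0110 → (3.000,1.608)–(4.000,1.348)
cell (3,3): code 1001 → (4.000,3.543)–(3.000,3.570)
cell (4,1): code 0110 → (4.000,1.348)–(5.000,1.512)
cell (4,2): code 1011 → (5.000,2.297)–(4.663,3.000)
cell (4,3): code 0001 → (4.663,3.000)–(4.000,3.543)
cell (5,1): code 0010 → (5.000,1.512)–(5.190,2.000)
cell (5,2): code 0001 → (5.190,2.000)–(5.000,2.297)
total: 10 segments, chained into 1 closed loop(s), length Σ = 7.951727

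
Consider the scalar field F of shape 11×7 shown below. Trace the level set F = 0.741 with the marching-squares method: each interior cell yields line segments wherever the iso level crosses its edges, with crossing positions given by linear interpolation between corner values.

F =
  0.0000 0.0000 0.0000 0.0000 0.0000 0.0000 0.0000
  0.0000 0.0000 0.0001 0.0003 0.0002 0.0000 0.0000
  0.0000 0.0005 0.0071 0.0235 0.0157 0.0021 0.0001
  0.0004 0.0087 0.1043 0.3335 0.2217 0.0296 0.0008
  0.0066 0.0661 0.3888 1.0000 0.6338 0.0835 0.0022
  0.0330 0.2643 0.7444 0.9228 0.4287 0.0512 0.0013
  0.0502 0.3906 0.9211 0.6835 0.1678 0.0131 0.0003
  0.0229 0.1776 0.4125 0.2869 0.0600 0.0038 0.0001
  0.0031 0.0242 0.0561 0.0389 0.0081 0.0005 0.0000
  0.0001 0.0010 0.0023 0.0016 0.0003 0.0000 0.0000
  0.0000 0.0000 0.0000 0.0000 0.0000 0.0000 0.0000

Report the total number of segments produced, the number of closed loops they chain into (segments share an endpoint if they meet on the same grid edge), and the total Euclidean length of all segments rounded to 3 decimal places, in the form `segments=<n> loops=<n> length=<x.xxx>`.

cell (3,2): code 0100 → (3.611,3.000)–(4.000,2.576)
cell (3,3): code 1000 → (4.000,3.707)–(3.611,3.000)
cell (4,1): code 0100 → (4.990,2.000)–(5.000,1.993)
cell (4,2): code 1110 → (4.000,2.576)–(4.990,2.000)
cell (4,3): code 1001 → (5.000,3.368)–(4.000,3.707)
cell (5,1): code 0110 → (5.000,1.993)–(6.000,1.661)
cell (5,2): code 1011 → (6.000,2.758)–(5.760,3.000)
cell (5,3): code 0001 → (5.760,3.000)–(5.000,3.368)
cell (6,1): code 0010 → (6.000,1.661)–(6.354,2.000)
cell (6,2): code 0001 → (6.354,2.000)–(6.000,2.758)
total: 10 segments, chained into 1 closed loop(s), length Σ = 7.161868

segments=10 loops=1 length=7.162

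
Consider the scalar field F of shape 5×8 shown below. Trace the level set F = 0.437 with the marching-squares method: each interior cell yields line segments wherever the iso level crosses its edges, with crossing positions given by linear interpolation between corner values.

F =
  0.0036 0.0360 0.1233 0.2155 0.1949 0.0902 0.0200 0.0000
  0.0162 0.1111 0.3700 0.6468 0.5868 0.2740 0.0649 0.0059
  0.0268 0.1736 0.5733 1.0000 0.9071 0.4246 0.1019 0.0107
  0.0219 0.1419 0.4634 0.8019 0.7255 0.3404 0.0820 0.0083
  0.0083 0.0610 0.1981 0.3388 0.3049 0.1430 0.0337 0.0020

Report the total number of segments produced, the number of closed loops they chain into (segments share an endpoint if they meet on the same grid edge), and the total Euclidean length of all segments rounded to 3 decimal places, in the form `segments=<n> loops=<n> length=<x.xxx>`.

cell (0,2): code 0100 → (0.514,3.000)–(1.000,2.242)
cell (0,3): code 1100 → (0.618,4.000)–(0.514,3.000)
cell (0,4): code 1000 → (1.000,4.479)–(0.618,4.000)
cell (1,1): code 0100 → (1.330,2.000)–(2.000,1.659)
cell (1,2): code 1110 → (1.000,2.242)–(1.330,2.000)
cell (1,4): code 1001 → (2.000,4.974)–(1.000,4.479)
cell (2,1): code 0110 → (2.000,1.659)–(3.000,1.918)
cell (2,4): code 1001 → (3.000,4.749)–(2.000,4.974)
cell (3,1): code 0010 → (3.000,1.918)–(3.100,2.000)
cell (3,2): code 0011 → (3.100,2.000)–(3.788,3.000)
cell (3,3): code 0011 → (3.788,3.000)–(3.686,4.000)
cell (3,4): code 0001 → (3.686,4.000)–(3.000,4.749)
total: 12 segments, chained into 1 closed loop(s), length Σ = 10.217845

segments=12 loops=1 length=10.218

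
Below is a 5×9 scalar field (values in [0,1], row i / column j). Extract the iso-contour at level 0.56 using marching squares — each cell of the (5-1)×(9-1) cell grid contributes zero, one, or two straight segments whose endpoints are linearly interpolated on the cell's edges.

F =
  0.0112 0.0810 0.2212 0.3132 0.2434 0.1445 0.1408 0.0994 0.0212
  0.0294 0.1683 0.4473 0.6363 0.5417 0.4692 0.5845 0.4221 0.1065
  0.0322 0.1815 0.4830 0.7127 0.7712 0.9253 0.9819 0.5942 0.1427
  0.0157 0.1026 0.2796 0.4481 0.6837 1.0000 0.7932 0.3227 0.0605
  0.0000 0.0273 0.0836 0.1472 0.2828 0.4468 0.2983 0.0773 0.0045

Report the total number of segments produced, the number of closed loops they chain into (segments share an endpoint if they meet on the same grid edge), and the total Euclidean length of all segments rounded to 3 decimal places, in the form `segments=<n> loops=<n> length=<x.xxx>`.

segments=18 loops=1 length=12.259

cell (0,2): code 0100 → (0.764,3.000)–(1.000,2.596)
cell (0,3): code 1000 → (1.000,3.807)–(0.764,3.000)
cell (0,5): code 0100 → (0.945,6.000)–(1.000,5.788)
cell (0,6): code 1000 → (1.000,6.151)–(0.945,6.000)
cell (1,2): code 0110 → (1.000,2.596)–(2.000,2.335)
cell (1,3): code 1101 → (1.080,4.000)–(1.000,3.807)
cell (1,4): code 1100 → (1.199,5.000)–(1.080,4.000)
cell (1,5): code 1110 → (1.000,5.788)–(1.199,5.000)
cell (1,6): code 1101 → (1.801,7.000)–(1.000,6.151)
cell (1,7): code 1000 → (2.000,7.076)–(1.801,7.000)
cell (2,2): code 0010 → (2.000,2.335)–(2.577,3.000)
cell (2,3): code 0111 → (2.577,3.000)–(3.000,3.475)
cell (2,6): code 1011 → (3.000,6.496)–(2.126,7.000)
cell (2,7): code 0001 → (2.126,7.000)–(2.000,7.076)
cell (3,3): code 0010 → (3.000,3.475)–(3.309,4.000)
cell (3,4): code 0011 → (3.309,4.000)–(3.795,5.000)
cell (3,5): code 0011 → (3.795,5.000)–(3.471,6.000)
cell (3,6): code 0001 → (3.471,6.000)–(3.000,6.496)
total: 18 segments, chained into 1 closed loop(s), length Σ = 12.259312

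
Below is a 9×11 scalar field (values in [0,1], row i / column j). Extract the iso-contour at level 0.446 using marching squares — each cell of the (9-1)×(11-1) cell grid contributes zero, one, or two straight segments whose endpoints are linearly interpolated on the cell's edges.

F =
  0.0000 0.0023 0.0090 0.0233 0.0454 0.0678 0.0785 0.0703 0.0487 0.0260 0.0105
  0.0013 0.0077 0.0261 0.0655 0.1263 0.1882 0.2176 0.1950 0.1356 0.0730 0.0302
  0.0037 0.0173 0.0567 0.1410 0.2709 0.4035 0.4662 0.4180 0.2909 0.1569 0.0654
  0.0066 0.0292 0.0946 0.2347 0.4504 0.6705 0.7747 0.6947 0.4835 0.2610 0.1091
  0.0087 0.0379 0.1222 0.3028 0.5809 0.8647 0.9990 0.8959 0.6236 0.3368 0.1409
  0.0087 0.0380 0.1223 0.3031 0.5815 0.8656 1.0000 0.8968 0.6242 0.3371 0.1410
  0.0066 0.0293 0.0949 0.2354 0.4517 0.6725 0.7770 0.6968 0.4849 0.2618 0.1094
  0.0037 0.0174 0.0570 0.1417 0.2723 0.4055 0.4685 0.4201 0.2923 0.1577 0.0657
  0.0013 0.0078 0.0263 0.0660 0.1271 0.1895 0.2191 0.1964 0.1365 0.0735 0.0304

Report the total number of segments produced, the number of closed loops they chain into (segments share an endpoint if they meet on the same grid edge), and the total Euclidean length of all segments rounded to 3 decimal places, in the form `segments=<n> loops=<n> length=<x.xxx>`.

segments=22 loops=1 length=16.112

cell (1,5): code 0100 → (1.919,6.000)–(2.000,5.678)
cell (1,6): code 1000 → (2.000,6.419)–(1.919,6.000)
cell (2,3): code 0100 → (2.975,4.000)–(3.000,3.980)
cell (2,4): code 1100 → (2.159,5.000)–(2.975,4.000)
cell (2,5): code 1110 → (2.000,5.678)–(2.159,5.000)
cell (2,6): code 1101 → (2.101,7.000)–(2.000,6.419)
cell (2,7): code 1100 → (2.805,8.000)–(2.101,7.000)
cell (2,8): code 1000 → (3.000,8.169)–(2.805,8.000)
cell (3,3): code 0110 → (3.000,3.980)–(4.000,3.515)
cell (3,8): code 1001 → (4.000,8.619)–(3.000,8.169)
cell (4,3): code 0110 → (4.000,3.515)–(5.000,3.513)
cell (4,8): code 1001 → (5.000,8.621)–(4.000,8.619)
cell (5,3): code 0110 → (5.000,3.513)–(6.000,3.974)
cell (5,8): code 1001 → (6.000,8.174)–(5.000,8.621)
cell (6,3): code 0010 → (6.000,3.974)–(6.032,4.000)
cell (6,4): code 0011 → (6.032,4.000)–(6.848,5.000)
cell (6,5): code 0111 → (6.848,5.000)–(7.000,5.643)
cell (6,6): code 1011 → (7.000,6.465)–(6.906,7.000)
cell (6,7): code 0011 → (6.906,7.000)–(6.202,8.000)
cell (6,8): code 0001 → (6.202,8.000)–(6.000,8.174)
cell (7,5): code 0010 → (7.000,5.643)–(7.090,6.000)
cell (7,6): code 0001 → (7.090,6.000)–(7.000,6.465)
total: 22 segments, chained into 1 closed loop(s), length Σ = 16.111900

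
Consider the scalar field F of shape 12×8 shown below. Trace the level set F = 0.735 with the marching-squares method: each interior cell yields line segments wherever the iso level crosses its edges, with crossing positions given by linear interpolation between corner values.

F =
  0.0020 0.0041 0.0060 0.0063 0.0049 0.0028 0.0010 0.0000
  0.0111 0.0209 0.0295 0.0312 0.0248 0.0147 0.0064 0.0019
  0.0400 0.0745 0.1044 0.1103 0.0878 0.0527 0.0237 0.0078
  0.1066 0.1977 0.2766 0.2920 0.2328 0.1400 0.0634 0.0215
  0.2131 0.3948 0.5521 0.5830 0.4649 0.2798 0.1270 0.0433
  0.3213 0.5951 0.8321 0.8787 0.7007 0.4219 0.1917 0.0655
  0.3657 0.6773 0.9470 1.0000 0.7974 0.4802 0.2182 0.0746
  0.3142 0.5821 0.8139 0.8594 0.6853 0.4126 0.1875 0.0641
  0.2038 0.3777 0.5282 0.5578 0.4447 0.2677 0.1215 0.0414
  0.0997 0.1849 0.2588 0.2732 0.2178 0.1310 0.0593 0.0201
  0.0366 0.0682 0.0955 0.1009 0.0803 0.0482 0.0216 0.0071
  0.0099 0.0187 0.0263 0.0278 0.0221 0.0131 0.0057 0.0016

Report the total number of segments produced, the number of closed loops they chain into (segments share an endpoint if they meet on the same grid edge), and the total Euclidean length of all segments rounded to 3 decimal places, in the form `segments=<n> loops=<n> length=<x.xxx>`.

cell (4,1): code 0100 → (4.653,2.000)–(5.000,1.590)
cell (4,2): code 1100 → (4.514,3.000)–(4.653,2.000)
cell (4,3): code 1000 → (5.000,3.807)–(4.514,3.000)
cell (5,1): code 0110 → (5.000,1.590)–(6.000,1.214)
cell (5,3): code 1101 → (5.355,4.000)–(5.000,3.807)
cell (5,4): code 1000 → (6.000,4.197)–(5.355,4.000)
cell (6,1): code 0110 → (6.000,1.214)–(7.000,1.660)
cell (6,3): code 1011 → (7.000,3.715)–(6.557,4.000)
cell (6,4): code 0001 → (6.557,4.000)–(6.000,4.197)
cell (7,1): code 0010 → (7.000,1.660)–(7.276,2.000)
cell (7,2): code 0011 → (7.276,2.000)–(7.412,3.000)
cell (7,3): code 0001 → (7.412,3.000)–(7.000,3.715)
total: 12 segments, chained into 1 closed loop(s), length Σ = 9.120566

segments=12 loops=1 length=9.121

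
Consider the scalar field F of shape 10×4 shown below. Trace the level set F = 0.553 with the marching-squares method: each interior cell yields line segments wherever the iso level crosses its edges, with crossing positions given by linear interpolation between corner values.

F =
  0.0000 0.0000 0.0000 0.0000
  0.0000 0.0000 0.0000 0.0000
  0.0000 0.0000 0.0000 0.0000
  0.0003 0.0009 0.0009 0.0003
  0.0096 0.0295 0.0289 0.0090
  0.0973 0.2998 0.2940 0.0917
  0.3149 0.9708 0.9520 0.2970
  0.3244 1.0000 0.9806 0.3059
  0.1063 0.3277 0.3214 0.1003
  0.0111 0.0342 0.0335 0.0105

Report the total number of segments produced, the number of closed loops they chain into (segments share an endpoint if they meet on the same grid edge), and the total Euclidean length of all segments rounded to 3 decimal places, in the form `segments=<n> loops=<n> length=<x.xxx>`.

segments=8 loops=1 length=7.596

cell (5,0): code 0100 → (5.377,1.000)–(6.000,0.363)
cell (5,1): code 1100 → (5.394,2.000)–(5.377,1.000)
cell (5,2): code 1000 → (6.000,2.609)–(5.394,2.000)
cell (6,0): code 0110 → (6.000,0.363)–(7.000,0.338)
cell (6,2): code 1001 → (7.000,2.634)–(6.000,2.609)
cell (7,0): code 0010 → (7.000,0.338)–(7.665,1.000)
cell (7,1): code 0011 → (7.665,1.000)–(7.649,2.000)
cell (7,2): code 0001 → (7.649,2.000)–(7.000,2.634)
total: 8 segments, chained into 1 closed loop(s), length Σ = 7.596015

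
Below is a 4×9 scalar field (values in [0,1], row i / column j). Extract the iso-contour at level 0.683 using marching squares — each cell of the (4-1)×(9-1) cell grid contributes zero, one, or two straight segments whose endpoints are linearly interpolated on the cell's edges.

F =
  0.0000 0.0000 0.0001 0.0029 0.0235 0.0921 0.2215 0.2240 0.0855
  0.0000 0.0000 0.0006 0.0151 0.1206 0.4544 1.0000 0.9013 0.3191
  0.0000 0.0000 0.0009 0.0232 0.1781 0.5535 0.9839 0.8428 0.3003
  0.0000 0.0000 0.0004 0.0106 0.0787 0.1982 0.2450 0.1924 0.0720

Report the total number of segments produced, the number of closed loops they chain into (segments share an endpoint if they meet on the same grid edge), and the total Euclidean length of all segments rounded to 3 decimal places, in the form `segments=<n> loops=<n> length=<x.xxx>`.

cell (0,5): code 0100 → (0.593,6.000)–(1.000,5.419)
cell (0,6): code 1100 → (0.678,7.000)–(0.593,6.000)
cell (0,7): code 1000 → (1.000,7.375)–(0.678,7.000)
cell (1,5): code 0110 → (1.000,5.419)–(2.000,5.301)
cell (1,7): code 1001 → (2.000,7.295)–(1.000,7.375)
cell (2,5): code 0010 → (2.000,5.301)–(2.407,6.000)
cell (2,6): code 0011 → (2.407,6.000)–(2.246,7.000)
cell (2,7): code 0001 → (2.246,7.000)–(2.000,7.295)
total: 8 segments, chained into 1 closed loop(s), length Σ = 6.423326

segments=8 loops=1 length=6.423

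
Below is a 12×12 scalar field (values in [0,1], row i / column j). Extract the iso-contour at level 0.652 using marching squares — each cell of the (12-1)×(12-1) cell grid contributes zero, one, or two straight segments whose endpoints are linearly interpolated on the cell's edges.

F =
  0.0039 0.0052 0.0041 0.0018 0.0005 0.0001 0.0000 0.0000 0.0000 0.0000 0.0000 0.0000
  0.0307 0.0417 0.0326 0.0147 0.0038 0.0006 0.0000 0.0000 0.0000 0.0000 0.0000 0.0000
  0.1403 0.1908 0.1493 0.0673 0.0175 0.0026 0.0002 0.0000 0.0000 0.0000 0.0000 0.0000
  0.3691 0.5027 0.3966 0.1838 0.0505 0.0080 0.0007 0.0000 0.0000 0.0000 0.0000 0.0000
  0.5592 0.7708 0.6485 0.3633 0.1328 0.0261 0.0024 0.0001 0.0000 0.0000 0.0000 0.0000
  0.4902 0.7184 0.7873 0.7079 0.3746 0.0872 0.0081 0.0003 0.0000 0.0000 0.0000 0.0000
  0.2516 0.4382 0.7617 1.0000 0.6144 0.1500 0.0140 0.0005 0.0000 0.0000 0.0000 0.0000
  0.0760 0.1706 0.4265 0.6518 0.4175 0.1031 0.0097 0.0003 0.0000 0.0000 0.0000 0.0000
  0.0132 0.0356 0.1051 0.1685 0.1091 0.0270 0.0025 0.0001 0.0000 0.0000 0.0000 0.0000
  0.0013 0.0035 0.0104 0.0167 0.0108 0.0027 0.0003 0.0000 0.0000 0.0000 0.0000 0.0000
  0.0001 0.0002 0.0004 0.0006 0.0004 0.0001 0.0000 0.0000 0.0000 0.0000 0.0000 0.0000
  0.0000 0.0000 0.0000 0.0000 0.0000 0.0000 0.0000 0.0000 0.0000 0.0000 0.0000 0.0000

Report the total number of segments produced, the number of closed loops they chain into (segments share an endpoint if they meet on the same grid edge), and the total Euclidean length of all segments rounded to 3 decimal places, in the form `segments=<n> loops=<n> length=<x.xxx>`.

cell (3,0): code 0100 → (3.557,1.000)–(4.000,0.439)
cell (3,1): code 1000 → (4.000,1.971)–(3.557,1.000)
cell (4,0): code 0110 → (4.000,0.439)–(5.000,0.709)
cell (4,1): code 1101 → (4.025,2.000)–(4.000,1.971)
cell (4,2): code 1100 → (4.838,3.000)–(4.025,2.000)
cell (4,3): code 1000 → (5.000,3.168)–(4.838,3.000)
cell (5,0): code 0010 → (5.000,0.709)–(5.237,1.000)
cell (5,1): code 0111 → (5.237,1.000)–(6.000,1.661)
cell (5,3): code 1001 → (6.000,3.902)–(5.000,3.168)
cell (6,1): code 0010 → (6.000,1.661)–(6.327,2.000)
cell (6,2): code 0011 → (6.327,2.000)–(6.999,3.000)
cell (6,3): code 0001 → (6.999,3.000)–(6.000,3.902)
total: 12 segments, chained into 1 closed loop(s), length Σ = 10.027247

segments=12 loops=1 length=10.027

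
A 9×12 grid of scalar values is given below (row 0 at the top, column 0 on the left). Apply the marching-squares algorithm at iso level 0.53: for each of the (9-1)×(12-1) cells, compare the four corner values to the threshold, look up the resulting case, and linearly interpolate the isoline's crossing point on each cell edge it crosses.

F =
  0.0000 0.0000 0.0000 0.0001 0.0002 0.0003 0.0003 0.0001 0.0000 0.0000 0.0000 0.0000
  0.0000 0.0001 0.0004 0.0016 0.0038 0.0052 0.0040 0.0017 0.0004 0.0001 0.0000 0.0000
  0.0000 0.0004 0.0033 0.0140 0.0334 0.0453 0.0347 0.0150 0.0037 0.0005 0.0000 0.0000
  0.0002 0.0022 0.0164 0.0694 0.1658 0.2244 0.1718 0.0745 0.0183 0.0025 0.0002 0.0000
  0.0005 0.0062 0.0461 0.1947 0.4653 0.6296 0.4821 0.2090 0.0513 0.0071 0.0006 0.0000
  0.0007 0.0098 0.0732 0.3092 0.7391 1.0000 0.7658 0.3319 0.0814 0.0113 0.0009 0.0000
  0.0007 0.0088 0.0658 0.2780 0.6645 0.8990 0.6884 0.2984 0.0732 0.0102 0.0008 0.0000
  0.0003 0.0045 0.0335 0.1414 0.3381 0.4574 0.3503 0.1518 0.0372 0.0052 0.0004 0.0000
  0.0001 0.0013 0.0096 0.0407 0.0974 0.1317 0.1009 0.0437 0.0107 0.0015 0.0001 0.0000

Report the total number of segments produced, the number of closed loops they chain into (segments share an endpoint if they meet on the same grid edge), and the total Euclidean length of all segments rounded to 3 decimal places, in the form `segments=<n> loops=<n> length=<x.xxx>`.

cell (3,4): code 0100 → (3.754,5.000)–(4.000,4.394)
cell (3,5): code 1000 → (4.000,5.675)–(3.754,5.000)
cell (4,3): code 0100 → (4.236,4.000)–(5.000,3.514)
cell (4,4): code 1110 → (4.000,4.394)–(4.236,4.000)
cell (4,5): code 1101 → (4.169,6.000)–(4.000,5.675)
cell (4,6): code 1000 → (5.000,6.543)–(4.169,6.000)
cell (5,3): code 0110 → (5.000,3.514)–(6.000,3.652)
cell (5,6): code 1001 → (6.000,6.406)–(5.000,6.543)
cell (6,3): code 0010 → (6.000,3.652)–(6.412,4.000)
cell (6,4): code 0011 → (6.412,4.000)–(6.836,5.000)
cell (6,5): code 0011 → (6.836,5.000)–(6.469,6.000)
cell (6,6): code 0001 → (6.469,6.000)–(6.000,6.406)
total: 12 segments, chained into 1 closed loop(s), length Σ = 9.426053

segments=12 loops=1 length=9.426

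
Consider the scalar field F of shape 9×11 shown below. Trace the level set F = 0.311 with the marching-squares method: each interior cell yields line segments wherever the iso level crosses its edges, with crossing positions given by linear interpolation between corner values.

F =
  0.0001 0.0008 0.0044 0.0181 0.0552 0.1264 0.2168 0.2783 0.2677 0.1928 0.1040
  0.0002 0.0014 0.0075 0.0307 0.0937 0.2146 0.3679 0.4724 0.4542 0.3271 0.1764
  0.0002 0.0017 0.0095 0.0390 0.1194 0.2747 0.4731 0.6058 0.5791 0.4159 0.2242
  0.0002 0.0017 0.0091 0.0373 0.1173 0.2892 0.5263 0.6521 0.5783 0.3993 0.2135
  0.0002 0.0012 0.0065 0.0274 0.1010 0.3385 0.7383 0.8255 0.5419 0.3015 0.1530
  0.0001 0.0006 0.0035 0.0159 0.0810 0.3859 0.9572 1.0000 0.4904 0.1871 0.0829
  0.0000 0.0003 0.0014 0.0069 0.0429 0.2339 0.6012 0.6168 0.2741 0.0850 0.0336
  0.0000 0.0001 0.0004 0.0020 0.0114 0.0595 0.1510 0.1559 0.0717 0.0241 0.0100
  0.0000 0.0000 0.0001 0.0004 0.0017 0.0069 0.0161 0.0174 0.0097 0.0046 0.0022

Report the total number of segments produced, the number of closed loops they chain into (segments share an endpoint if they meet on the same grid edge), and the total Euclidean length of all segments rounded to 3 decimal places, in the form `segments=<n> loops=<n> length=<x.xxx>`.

segments=22 loops=1 length=17.848

cell (0,5): code 0100 → (0.623,6.000)–(1.000,5.629)
cell (0,6): code 1100 → (0.168,7.000)–(0.623,6.000)
cell (0,7): code 1100 → (0.232,8.000)–(0.168,7.000)
cell (0,8): code 1100 → (0.880,9.000)–(0.232,8.000)
cell (0,9): code 1000 → (1.000,9.107)–(0.880,9.000)
cell (1,5): code 0110 → (1.000,5.629)–(2.000,5.183)
cell (1,9): code 1001 → (2.000,9.547)–(1.000,9.107)
cell (2,5): code 0110 → (2.000,5.183)–(3.000,5.092)
cell (2,9): code 1001 → (3.000,9.475)–(2.000,9.547)
cell (3,4): code 0100 → (3.442,5.000)–(4.000,4.884)
cell (3,5): code 1110 → (3.000,5.092)–(3.442,5.000)
cell (3,8): code 1011 → (4.000,8.960)–(3.903,9.000)
cell (3,9): code 0001 → (3.903,9.000)–(3.000,9.475)
cell (4,4): code 0110 → (4.000,4.884)–(5.000,4.754)
cell (4,8): code 1001 → (5.000,8.591)–(4.000,8.960)
cell (5,4): code 0010 → (5.000,4.754)–(5.493,5.000)
cell (5,5): code 0111 → (5.493,5.000)–(6.000,5.210)
cell (5,7): code 1011 → (6.000,7.892)–(5.829,8.000)
cell (5,8): code 0001 → (5.829,8.000)–(5.000,8.591)
cell (6,5): code 0010 → (6.000,5.210)–(6.645,6.000)
cell (6,6): code 0011 → (6.645,6.000)–(6.663,7.000)
cell (6,7): code 0001 → (6.663,7.000)–(6.000,7.892)
total: 22 segments, chained into 1 closed loop(s), length Σ = 17.848482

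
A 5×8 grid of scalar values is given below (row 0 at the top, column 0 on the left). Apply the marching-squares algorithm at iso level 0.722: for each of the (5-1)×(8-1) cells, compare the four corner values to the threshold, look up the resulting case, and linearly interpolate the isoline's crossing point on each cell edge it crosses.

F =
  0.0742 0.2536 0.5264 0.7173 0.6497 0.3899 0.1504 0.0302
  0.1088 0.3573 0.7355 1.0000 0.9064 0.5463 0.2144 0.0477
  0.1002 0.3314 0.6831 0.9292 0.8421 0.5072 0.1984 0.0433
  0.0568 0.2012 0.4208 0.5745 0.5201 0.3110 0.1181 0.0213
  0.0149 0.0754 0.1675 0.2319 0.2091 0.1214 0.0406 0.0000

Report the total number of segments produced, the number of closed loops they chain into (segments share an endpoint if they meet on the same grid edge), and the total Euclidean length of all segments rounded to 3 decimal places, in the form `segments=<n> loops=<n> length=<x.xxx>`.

segments=10 loops=1 length=7.944

cell (0,1): code 0100 → (0.935,2.000)–(1.000,1.964)
cell (0,2): code 1100 → (0.017,3.000)–(0.935,2.000)
cell (0,3): code 1100 → (0.282,4.000)–(0.017,3.000)
cell (0,4): code 1000 → (1.000,4.512)–(0.282,4.000)
cell (1,1): code 0010 → (1.000,1.964)–(1.258,2.000)
cell (1,2): code 0111 → (1.258,2.000)–(2.000,2.158)
cell (1,4): code 1001 → (2.000,4.359)–(1.000,4.512)
cell (2,2): code 0010 → (2.000,2.158)–(2.584,3.000)
cell (2,3): code 0011 → (2.584,3.000)–(2.373,4.000)
cell (2,4): code 0001 → (2.373,4.000)–(2.000,4.359)
total: 10 segments, chained into 1 closed loop(s), length Σ = 7.943520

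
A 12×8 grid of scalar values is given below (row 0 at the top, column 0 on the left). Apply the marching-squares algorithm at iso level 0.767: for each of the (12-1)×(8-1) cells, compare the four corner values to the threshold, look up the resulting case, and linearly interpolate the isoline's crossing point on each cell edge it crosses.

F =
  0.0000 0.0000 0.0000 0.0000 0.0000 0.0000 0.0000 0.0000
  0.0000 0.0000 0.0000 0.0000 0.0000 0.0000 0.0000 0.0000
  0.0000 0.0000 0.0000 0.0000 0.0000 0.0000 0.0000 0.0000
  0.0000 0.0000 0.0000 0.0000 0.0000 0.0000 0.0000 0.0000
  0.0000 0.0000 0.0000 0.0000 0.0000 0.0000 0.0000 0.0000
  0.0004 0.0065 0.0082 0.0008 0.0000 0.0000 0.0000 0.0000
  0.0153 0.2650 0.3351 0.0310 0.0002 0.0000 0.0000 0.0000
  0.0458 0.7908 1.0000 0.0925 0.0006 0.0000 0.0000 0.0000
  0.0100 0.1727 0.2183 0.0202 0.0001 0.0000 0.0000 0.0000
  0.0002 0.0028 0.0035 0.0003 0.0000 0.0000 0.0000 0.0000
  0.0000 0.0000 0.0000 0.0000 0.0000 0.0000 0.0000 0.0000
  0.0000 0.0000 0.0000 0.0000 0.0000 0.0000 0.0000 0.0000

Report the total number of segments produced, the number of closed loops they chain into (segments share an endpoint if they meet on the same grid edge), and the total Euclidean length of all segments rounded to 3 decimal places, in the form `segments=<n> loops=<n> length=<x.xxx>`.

segments=6 loops=1 length=3.012

cell (6,0): code 0100 → (6.955,1.000)–(7.000,0.968)
cell (6,1): code 1100 → (6.650,2.000)–(6.955,1.000)
cell (6,2): code 1000 → (7.000,2.257)–(6.650,2.000)
cell (7,0): code 0010 → (7.000,0.968)–(7.039,1.000)
cell (7,1): code 0011 → (7.039,1.000)–(7.298,2.000)
cell (7,2): code 0001 → (7.298,2.000)–(7.000,2.257)
total: 6 segments, chained into 1 closed loop(s), length Σ = 3.011920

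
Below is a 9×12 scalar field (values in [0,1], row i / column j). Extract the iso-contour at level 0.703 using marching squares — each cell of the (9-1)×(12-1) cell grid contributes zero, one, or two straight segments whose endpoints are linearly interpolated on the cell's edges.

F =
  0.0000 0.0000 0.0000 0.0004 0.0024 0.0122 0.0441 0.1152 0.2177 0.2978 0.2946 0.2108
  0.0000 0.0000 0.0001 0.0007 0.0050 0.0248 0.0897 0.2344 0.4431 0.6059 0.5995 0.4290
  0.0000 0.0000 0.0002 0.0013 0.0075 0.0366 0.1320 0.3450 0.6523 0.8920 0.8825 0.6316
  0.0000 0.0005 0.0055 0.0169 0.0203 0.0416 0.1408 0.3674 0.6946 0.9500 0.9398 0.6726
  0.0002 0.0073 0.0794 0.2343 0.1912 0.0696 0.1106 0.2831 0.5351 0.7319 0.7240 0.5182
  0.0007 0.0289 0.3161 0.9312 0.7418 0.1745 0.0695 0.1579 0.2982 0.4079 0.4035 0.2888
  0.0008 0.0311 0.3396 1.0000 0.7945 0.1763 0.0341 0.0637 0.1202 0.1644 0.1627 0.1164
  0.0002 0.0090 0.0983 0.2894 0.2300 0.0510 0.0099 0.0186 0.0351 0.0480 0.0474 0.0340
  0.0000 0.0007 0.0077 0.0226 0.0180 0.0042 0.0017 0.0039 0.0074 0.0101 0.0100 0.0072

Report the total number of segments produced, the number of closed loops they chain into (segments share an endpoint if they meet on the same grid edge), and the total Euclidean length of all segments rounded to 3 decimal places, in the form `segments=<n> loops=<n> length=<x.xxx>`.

segments=18 loops=2 length=14.370

cell (1,8): code 0100 → (1.339,9.000)–(2.000,8.212)
cell (1,9): code 1100 → (1.366,10.000)–(1.339,9.000)
cell (1,10): code 1000 → (2.000,10.715)–(1.366,10.000)
cell (2,8): code 0110 → (2.000,8.212)–(3.000,8.033)
cell (2,10): code 1001 → (3.000,10.886)–(2.000,10.715)
cell (3,8): code 0110 → (3.000,8.033)–(4.000,8.853)
cell (3,10): code 1001 → (4.000,10.102)–(3.000,10.886)
cell (4,2): code 0100 → (4.673,3.000)–(5.000,2.629)
cell (4,3): code 1100 → (4.930,4.000)–(4.673,3.000)
cell (4,4): code 1000 → (5.000,4.068)–(4.930,4.000)
cell (4,8): code 0010 → (4.000,8.853)–(4.089,9.000)
cell (4,9): code 0011 → (4.089,9.000)–(4.066,10.000)
cell (4,10): code 0001 → (4.066,10.000)–(4.000,10.102)
cell (5,2): code 0110 → (5.000,2.629)–(6.000,2.550)
cell (5,4): code 1001 → (6.000,4.148)–(5.000,4.068)
cell (6,2): code 0010 → (6.000,2.550)–(6.418,3.000)
cell (6,3): code 0011 → (6.418,3.000)–(6.162,4.000)
cell (6,4): code 0001 → (6.162,4.000)–(6.000,4.148)
total: 18 segments, chained into 2 closed loop(s), length Σ = 14.370416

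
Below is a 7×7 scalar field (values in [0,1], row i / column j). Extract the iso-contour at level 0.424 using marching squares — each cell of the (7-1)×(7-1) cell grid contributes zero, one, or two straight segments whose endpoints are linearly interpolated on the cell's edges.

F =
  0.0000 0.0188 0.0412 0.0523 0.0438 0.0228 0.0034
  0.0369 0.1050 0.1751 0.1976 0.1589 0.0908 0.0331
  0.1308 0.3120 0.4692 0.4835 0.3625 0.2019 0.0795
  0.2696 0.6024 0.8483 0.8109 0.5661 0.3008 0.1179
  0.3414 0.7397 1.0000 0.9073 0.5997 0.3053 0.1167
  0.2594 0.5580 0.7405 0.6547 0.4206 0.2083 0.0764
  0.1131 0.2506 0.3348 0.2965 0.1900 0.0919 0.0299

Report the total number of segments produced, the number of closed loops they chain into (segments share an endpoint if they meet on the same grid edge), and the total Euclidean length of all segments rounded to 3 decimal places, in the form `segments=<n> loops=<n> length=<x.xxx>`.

segments=16 loops=1 length=13.092

cell (1,1): code 0100 → (1.846,2.000)–(2.000,1.712)
cell (1,2): code 1100 → (1.792,3.000)–(1.846,2.000)
cell (1,3): code 1000 → (2.000,3.492)–(1.792,3.000)
cell (2,0): code 0100 → (2.386,1.000)–(3.000,0.464)
cell (2,1): code 1110 → (2.000,1.712)–(2.386,1.000)
cell (2,3): code 1101 → (2.302,4.000)–(2.000,3.492)
cell (2,4): code 1000 → (3.000,4.536)–(2.302,4.000)
cell (3,0): code 0110 → (3.000,0.464)–(4.000,0.207)
cell (3,4): code 1001 → (4.000,4.597)–(3.000,4.536)
cell (4,0): code 0110 → (4.000,0.207)–(5.000,0.551)
cell (4,3): code 1011 → (5.000,3.985)–(4.981,4.000)
cell (4,4): code 0001 → (4.981,4.000)–(4.000,4.597)
cell (5,0): code 0010 → (5.000,0.551)–(5.436,1.000)
cell (5,1): code 0011 → (5.436,1.000)–(5.780,2.000)
cell (5,2): code 0011 → (5.780,2.000)–(5.644,3.000)
cell (5,3): code 0001 → (5.644,3.000)–(5.000,3.985)
total: 16 segments, chained into 1 closed loop(s), length Σ = 13.091594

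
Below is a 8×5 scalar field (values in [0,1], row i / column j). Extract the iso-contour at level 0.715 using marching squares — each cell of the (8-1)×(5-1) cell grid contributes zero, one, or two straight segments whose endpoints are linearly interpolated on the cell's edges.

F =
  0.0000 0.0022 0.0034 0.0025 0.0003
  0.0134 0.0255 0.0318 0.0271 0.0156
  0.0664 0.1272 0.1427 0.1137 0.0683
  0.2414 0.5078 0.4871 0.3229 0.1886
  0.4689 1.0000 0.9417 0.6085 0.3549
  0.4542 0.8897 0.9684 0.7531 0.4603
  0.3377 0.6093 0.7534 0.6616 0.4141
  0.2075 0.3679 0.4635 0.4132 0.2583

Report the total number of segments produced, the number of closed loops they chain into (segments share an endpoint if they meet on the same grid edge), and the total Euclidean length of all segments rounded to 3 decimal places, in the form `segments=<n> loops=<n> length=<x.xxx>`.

segments=12 loops=1 length=8.304

cell (3,0): code 0100 → (3.421,1.000)–(4.000,0.463)
cell (3,1): code 1100 → (3.501,2.000)–(3.421,1.000)
cell (3,2): code 1000 → (4.000,2.680)–(3.501,2.000)
cell (4,0): code 0110 → (4.000,0.463)–(5.000,0.599)
cell (4,2): code 1101 → (4.737,3.000)–(4.000,2.680)
cell (4,3): code 1000 → (5.000,3.130)–(4.737,3.000)
cell (5,0): code 0010 → (5.000,0.599)–(5.623,1.000)
cell (5,1): code 0111 → (5.623,1.000)–(6.000,1.734)
cell (5,2): code 1011 → (6.000,2.418)–(5.416,3.000)
cell (5,3): code 0001 → (5.416,3.000)–(5.000,3.130)
cell (6,1): code 0010 → (6.000,1.734)–(6.132,2.000)
cell (6,2): code 0001 → (6.132,2.000)–(6.000,2.418)
total: 12 segments, chained into 1 closed loop(s), length Σ = 8.304446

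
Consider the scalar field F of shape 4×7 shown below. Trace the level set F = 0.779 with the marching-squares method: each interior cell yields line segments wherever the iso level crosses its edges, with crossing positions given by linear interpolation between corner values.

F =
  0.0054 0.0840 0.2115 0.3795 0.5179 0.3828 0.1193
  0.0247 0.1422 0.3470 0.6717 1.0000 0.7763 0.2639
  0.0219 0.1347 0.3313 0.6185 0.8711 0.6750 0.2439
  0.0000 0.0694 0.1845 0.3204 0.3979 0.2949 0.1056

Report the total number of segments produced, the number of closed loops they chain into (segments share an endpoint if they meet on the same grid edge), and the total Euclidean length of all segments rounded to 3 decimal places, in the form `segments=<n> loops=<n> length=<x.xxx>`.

segments=6 loops=1 length=4.998

cell (0,3): code 0100 → (0.542,4.000)–(1.000,3.327)
cell (0,4): code 1000 → (1.000,4.988)–(0.542,4.000)
cell (1,3): code 0110 → (1.000,3.327)–(2.000,3.635)
cell (1,4): code 1001 → (2.000,4.470)–(1.000,4.988)
cell (2,3): code 0010 → (2.000,3.635)–(2.195,4.000)
cell (2,4): code 0001 → (2.195,4.000)–(2.000,4.470)
total: 6 segments, chained into 1 closed loop(s), length Σ = 4.998071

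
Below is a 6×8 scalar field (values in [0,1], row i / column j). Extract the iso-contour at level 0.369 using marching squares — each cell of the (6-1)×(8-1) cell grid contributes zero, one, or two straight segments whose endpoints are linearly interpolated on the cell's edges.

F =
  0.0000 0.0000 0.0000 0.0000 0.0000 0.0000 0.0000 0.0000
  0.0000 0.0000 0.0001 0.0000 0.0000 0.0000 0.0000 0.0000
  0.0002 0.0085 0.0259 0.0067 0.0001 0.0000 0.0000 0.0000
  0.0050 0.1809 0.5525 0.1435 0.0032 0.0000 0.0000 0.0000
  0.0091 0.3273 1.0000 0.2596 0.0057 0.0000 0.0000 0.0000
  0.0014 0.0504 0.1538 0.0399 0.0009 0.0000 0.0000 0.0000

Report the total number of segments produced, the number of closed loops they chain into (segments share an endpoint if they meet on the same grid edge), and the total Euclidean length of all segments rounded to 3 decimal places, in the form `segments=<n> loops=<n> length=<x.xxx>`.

cell (2,1): code 0100 → (2.652,2.000)–(3.000,1.506)
cell (2,2): code 1000 → (3.000,2.449)–(2.652,2.000)
cell (3,1): code 0110 → (3.000,1.506)–(4.000,1.062)
cell (3,2): code 1001 → (4.000,2.852)–(3.000,2.449)
cell (4,1): code 0010 → (4.000,1.062)–(4.746,2.000)
cell (4,2): code 0001 → (4.746,2.000)–(4.000,2.852)
total: 6 segments, chained into 1 closed loop(s), length Σ = 5.675762

segments=6 loops=1 length=5.676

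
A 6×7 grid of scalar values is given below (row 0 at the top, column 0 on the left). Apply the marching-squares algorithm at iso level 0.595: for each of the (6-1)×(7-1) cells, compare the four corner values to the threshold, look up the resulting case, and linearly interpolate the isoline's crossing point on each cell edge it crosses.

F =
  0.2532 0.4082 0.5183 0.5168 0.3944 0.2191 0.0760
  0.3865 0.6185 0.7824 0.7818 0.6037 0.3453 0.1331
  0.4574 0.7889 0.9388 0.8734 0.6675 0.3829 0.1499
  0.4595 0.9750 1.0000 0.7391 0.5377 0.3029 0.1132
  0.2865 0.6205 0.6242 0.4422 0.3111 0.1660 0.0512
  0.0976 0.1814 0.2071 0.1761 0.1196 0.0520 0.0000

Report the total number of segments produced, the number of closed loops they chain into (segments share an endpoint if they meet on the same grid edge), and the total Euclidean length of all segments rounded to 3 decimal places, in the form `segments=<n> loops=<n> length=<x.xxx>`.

segments=16 loops=1 length=12.174

cell (0,0): code 0100 → (0.888,1.000)–(1.000,0.899)
cell (0,1): code 1100 → (0.290,2.000)–(0.888,1.000)
cell (0,2): code 1100 → (0.295,3.000)–(0.290,2.000)
cell (0,3): code 1100 → (0.958,4.000)–(0.295,3.000)
cell (0,4): code 1000 → (1.000,4.034)–(0.958,4.000)
cell (1,0): code 0110 → (1.000,0.899)–(2.000,0.415)
cell (1,4): code 1001 → (2.000,4.255)–(1.000,4.034)
cell (2,0): code 0110 → (2.000,0.415)–(3.000,0.263)
cell (2,3): code 1011 → (3.000,3.715)–(2.559,4.000)
cell (2,4): code 0001 → (2.559,4.000)–(2.000,4.255)
cell (3,0): code 0110 → (3.000,0.263)–(4.000,0.924)
cell (3,2): code 1011 → (4.000,2.160)–(3.485,3.000)
cell (3,3): code 0001 → (3.485,3.000)–(3.000,3.715)
cell (4,0): code 0010 → (4.000,0.924)–(4.058,1.000)
cell (4,1): code 0011 → (4.058,1.000)–(4.070,2.000)
cell (4,2): code 0001 → (4.070,2.000)–(4.000,2.160)
total: 16 segments, chained into 1 closed loop(s), length Σ = 12.173945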